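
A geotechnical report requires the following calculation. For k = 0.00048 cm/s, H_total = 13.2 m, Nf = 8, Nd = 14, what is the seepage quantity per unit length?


Result: 3.621e-05 m^3/s per m

Derivation:
Convert k to m/s for unit consistency with H:
k = 0.00048 cm/s = 0.00048 / 100 m/s = 4.8e-06 m/s
Using q = k * H * Nf / Nd
Nf / Nd = 8 / 14 = 0.5714
q = 4.8e-06 * 13.2 * 0.5714
q = 3.621e-05 m^3/s per m


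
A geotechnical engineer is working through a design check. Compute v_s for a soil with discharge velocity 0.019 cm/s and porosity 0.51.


Using v_s = v_d / n
v_s = 0.019 / 0.51
v_s = 0.03725 cm/s


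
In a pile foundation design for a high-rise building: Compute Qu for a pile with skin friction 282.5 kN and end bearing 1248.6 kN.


Using Qu = Qf + Qb
Qu = 282.5 + 1248.6
Qu = 1531.1 kN


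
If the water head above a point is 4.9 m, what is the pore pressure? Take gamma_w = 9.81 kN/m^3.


Using u = gamma_w * h_w
u = 9.81 * 4.9
u = 48.07 kPa


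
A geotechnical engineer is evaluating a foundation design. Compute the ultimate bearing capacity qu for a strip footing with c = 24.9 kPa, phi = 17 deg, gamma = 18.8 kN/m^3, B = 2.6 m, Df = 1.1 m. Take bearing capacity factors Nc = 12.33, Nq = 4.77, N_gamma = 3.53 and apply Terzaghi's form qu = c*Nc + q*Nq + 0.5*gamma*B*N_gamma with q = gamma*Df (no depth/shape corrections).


Compute qu = c*Nc + gamma*Df*Nq + 0.5*gamma*B*N_gamma
Term 1: 24.9 * 12.33 = 307.017
Term 2: 18.8 * 1.1 * 4.77 = 98.6436
Term 3: 0.5 * 18.8 * 2.6 * 3.53 = 86.2732
qu = 307.017 + 98.6436 + 86.2732
qu = 491.93 kPa


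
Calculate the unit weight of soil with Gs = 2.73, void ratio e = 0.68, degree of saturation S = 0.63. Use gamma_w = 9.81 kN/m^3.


Result: 18.443 kN/m^3

Derivation:
Using gamma = gamma_w * (Gs + S*e) / (1 + e)
Numerator: Gs + S*e = 2.73 + 0.63*0.68 = 3.1584
Denominator: 1 + e = 1 + 0.68 = 1.68
gamma = 9.81 * 3.1584 / 1.68
gamma = 18.443 kN/m^3


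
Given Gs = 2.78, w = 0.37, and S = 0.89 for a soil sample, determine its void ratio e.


Using the relation e = Gs * w / S
e = 2.78 * 0.37 / 0.89
e = 1.1557


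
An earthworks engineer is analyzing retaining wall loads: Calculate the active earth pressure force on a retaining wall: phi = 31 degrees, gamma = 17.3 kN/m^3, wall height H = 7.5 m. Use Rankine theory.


Result: 155.75 kN/m

Derivation:
Compute active earth pressure coefficient:
Ka = tan^2(45 - phi/2) = tan^2(29.5) = 0.320099
Compute active force:
Pa = 0.5 * Ka * gamma * H^2
Pa = 0.5 * 0.320099 * 17.3 * 7.5^2
Pa = 155.75 kN/m


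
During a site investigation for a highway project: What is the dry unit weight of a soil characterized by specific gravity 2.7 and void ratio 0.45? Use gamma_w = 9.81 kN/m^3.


Using gamma_d = Gs * gamma_w / (1 + e)
gamma_d = 2.7 * 9.81 / (1 + 0.45)
gamma_d = 2.7 * 9.81 / 1.45
gamma_d = 18.267 kN/m^3


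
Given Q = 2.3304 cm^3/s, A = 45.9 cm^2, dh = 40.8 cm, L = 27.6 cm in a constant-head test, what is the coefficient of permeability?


Result: 0.034345 cm/s

Derivation:
Compute hydraulic gradient:
i = dh / L = 40.8 / 27.6 = 1.47826
Then apply Darcy's law:
k = Q / (A * i)
k = 2.3304 / (45.9 * 1.47826)
k = 2.3304 / 67.8522
k = 0.034345 cm/s


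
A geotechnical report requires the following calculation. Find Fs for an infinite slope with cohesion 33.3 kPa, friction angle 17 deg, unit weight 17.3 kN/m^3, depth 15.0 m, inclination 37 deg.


Result: 0.673

Derivation:
Using Fs = c / (gamma*H*sin(beta)*cos(beta)) + tan(phi)/tan(beta)
Cohesion contribution = 33.3 / (17.3*15.0*sin(37)*cos(37))
Cohesion contribution = 0.26699
Friction contribution = tan(17)/tan(37) = 0.405718
Fs = 0.26699 + 0.405718
Fs = 0.673


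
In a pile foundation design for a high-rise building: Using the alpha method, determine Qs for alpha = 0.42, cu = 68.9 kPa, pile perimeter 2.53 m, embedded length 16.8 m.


Using Qs = alpha * cu * perimeter * L
Qs = 0.42 * 68.9 * 2.53 * 16.8
Qs = 1229.98 kN


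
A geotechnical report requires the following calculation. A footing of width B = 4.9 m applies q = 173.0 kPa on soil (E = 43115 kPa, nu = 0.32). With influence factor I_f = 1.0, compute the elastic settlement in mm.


Using Se = q * B * (1 - nu^2) * I_f / E
1 - nu^2 = 1 - 0.32^2 = 0.8976
Se = 173.0 * 4.9 * 0.8976 * 1.0 / 43115
Se = 0.017648 m
Convert to mm: Se = 0.017648 * 1000 = 17.648 mm


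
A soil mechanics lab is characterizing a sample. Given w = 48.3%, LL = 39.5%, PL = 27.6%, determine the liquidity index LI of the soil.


Result: 1.739

Derivation:
First compute the plasticity index:
PI = LL - PL = 39.5 - 27.6 = 11.9
Then compute the liquidity index:
LI = (w - PL) / PI
LI = (48.3 - 27.6) / 11.9
LI = 1.739


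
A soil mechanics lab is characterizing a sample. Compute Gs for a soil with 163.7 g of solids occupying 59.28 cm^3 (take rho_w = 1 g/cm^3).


Result: 2.761

Derivation:
Using Gs = m_s / (V_s * rho_w)
Since rho_w = 1 g/cm^3:
Gs = 163.7 / 59.28
Gs = 2.761


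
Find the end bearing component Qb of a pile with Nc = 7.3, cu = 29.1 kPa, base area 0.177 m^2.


Using Qb = Nc * cu * Ab
Qb = 7.3 * 29.1 * 0.177
Qb = 37.6 kN


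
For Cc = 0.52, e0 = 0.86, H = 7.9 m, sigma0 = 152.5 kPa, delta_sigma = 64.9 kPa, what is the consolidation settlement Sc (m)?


Result: 0.3401 m

Derivation:
Using Sc = Cc * H / (1 + e0) * log10((sigma0 + delta_sigma) / sigma0)
Stress ratio = (152.5 + 64.9) / 152.5 = 1.42557
log10(1.42557) = 0.15399
Cc * H / (1 + e0) = 0.52 * 7.9 / (1 + 0.86) = 2.2086
Sc = 2.2086 * 0.15399
Sc = 0.3401 m


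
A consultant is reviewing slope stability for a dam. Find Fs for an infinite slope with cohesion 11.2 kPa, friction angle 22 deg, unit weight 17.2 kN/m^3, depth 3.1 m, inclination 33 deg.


Using Fs = c / (gamma*H*sin(beta)*cos(beta)) + tan(phi)/tan(beta)
Cohesion contribution = 11.2 / (17.2*3.1*sin(33)*cos(33))
Cohesion contribution = 0.459862
Friction contribution = tan(22)/tan(33) = 0.622146
Fs = 0.459862 + 0.622146
Fs = 1.082


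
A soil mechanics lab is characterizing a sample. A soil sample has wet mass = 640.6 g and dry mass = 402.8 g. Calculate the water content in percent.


Result: 59.04 %

Derivation:
Using w = (m_wet - m_dry) / m_dry * 100
m_wet - m_dry = 640.6 - 402.8 = 237.8 g
w = 237.8 / 402.8 * 100
w = 59.04 %


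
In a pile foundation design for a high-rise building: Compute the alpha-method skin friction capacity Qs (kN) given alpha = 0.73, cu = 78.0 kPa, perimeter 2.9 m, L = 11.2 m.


Using Qs = alpha * cu * perimeter * L
Qs = 0.73 * 78.0 * 2.9 * 11.2
Qs = 1849.41 kN


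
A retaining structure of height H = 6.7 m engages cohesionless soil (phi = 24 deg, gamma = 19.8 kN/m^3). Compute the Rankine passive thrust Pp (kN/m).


Compute passive earth pressure coefficient:
Kp = tan^2(45 + phi/2) = tan^2(57.0) = 2.371184
Compute passive force:
Pp = 0.5 * Kp * gamma * H^2
Pp = 0.5 * 2.371184 * 19.8 * 6.7^2
Pp = 1053.78 kN/m


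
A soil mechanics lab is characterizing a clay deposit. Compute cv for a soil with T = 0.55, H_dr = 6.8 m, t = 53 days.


Using cv = T * H_dr^2 / t
H_dr^2 = 6.8^2 = 46.24
cv = 0.55 * 46.24 / 53
cv = 0.47985 m^2/day


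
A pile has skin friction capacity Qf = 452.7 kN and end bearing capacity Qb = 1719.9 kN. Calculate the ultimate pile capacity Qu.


Using Qu = Qf + Qb
Qu = 452.7 + 1719.9
Qu = 2172.6 kN


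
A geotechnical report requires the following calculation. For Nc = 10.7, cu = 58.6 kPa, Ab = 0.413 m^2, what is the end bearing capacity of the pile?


Using Qb = Nc * cu * Ab
Qb = 10.7 * 58.6 * 0.413
Qb = 258.96 kN


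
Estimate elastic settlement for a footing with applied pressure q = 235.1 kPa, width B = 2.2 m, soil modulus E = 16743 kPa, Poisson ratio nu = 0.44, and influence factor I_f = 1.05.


Using Se = q * B * (1 - nu^2) * I_f / E
1 - nu^2 = 1 - 0.44^2 = 0.8064
Se = 235.1 * 2.2 * 0.8064 * 1.05 / 16743
Se = 0.026157 m
Convert to mm: Se = 0.026157 * 1000 = 26.157 mm


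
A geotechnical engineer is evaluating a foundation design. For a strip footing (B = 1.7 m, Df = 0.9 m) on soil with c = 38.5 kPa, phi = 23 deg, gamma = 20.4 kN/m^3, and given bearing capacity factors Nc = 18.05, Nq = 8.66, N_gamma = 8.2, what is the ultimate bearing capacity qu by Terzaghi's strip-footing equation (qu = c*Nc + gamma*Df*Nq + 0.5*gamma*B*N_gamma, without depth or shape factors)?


Compute qu = c*Nc + gamma*Df*Nq + 0.5*gamma*B*N_gamma
Term 1: 38.5 * 18.05 = 694.925
Term 2: 20.4 * 0.9 * 8.66 = 158.9976
Term 3: 0.5 * 20.4 * 1.7 * 8.2 = 142.188
qu = 694.925 + 158.9976 + 142.188
qu = 996.11 kPa


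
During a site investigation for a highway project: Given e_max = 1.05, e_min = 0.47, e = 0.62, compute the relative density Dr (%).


Using Dr = (e_max - e) / (e_max - e_min) * 100
e_max - e = 1.05 - 0.62 = 0.43
e_max - e_min = 1.05 - 0.47 = 0.58
Dr = 0.43 / 0.58 * 100
Dr = 74.14 %


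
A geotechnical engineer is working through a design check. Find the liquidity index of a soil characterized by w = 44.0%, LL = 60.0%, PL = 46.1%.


Result: -0.151

Derivation:
First compute the plasticity index:
PI = LL - PL = 60.0 - 46.1 = 13.9
Then compute the liquidity index:
LI = (w - PL) / PI
LI = (44.0 - 46.1) / 13.9
LI = -0.151


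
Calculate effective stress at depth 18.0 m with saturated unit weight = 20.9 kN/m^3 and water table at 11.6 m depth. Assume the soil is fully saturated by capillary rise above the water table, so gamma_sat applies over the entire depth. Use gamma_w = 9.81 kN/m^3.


Result: 313.42 kPa

Derivation:
Total stress = gamma_sat * depth
sigma = 20.9 * 18.0 = 376.2 kPa
Pore water pressure u = gamma_w * (depth - d_wt)
u = 9.81 * (18.0 - 11.6) = 62.784 kPa
Effective stress = sigma - u
sigma' = 376.2 - 62.784 = 313.42 kPa


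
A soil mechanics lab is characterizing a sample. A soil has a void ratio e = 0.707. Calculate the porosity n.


Using the relation n = e / (1 + e)
n = 0.707 / (1 + 0.707)
n = 0.707 / 1.707
n = 0.4142


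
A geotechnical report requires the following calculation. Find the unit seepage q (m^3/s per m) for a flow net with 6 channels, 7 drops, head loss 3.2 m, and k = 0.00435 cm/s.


Result: 0.0001193 m^3/s per m

Derivation:
Convert k to m/s for unit consistency with H:
k = 0.00435 cm/s = 0.00435 / 100 m/s = 4.35e-05 m/s
Using q = k * H * Nf / Nd
Nf / Nd = 6 / 7 = 0.8571
q = 4.35e-05 * 3.2 * 0.8571
q = 0.0001193 m^3/s per m


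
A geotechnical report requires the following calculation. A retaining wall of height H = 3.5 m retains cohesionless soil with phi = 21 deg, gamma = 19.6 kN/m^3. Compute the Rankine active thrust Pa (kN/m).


Result: 56.71 kN/m

Derivation:
Compute active earth pressure coefficient:
Ka = tan^2(45 - phi/2) = tan^2(34.5) = 0.472355
Compute active force:
Pa = 0.5 * Ka * gamma * H^2
Pa = 0.5 * 0.472355 * 19.6 * 3.5^2
Pa = 56.71 kN/m


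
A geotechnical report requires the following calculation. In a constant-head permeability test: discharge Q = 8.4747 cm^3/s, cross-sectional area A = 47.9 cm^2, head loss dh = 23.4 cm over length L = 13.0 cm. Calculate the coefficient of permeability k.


Compute hydraulic gradient:
i = dh / L = 23.4 / 13.0 = 1.8
Then apply Darcy's law:
k = Q / (A * i)
k = 8.4747 / (47.9 * 1.8)
k = 8.4747 / 86.22
k = 0.098292 cm/s


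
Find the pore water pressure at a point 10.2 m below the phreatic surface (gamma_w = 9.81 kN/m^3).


Result: 100.06 kPa

Derivation:
Using u = gamma_w * h_w
u = 9.81 * 10.2
u = 100.06 kPa


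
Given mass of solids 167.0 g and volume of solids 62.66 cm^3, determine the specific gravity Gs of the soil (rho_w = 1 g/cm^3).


Result: 2.665

Derivation:
Using Gs = m_s / (V_s * rho_w)
Since rho_w = 1 g/cm^3:
Gs = 167.0 / 62.66
Gs = 2.665


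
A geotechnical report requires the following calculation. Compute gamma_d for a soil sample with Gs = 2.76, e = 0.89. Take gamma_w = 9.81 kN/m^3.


Using gamma_d = Gs * gamma_w / (1 + e)
gamma_d = 2.76 * 9.81 / (1 + 0.89)
gamma_d = 2.76 * 9.81 / 1.89
gamma_d = 14.326 kN/m^3


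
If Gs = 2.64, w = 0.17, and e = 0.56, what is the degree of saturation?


Using S = Gs * w / e
S = 2.64 * 0.17 / 0.56
S = 0.8014


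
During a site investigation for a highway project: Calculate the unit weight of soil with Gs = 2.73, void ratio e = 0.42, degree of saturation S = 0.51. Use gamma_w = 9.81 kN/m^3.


Result: 20.34 kN/m^3

Derivation:
Using gamma = gamma_w * (Gs + S*e) / (1 + e)
Numerator: Gs + S*e = 2.73 + 0.51*0.42 = 2.9442
Denominator: 1 + e = 1 + 0.42 = 1.42
gamma = 9.81 * 2.9442 / 1.42
gamma = 20.34 kN/m^3


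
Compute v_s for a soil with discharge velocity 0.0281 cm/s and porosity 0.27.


Result: 0.10407 cm/s

Derivation:
Using v_s = v_d / n
v_s = 0.0281 / 0.27
v_s = 0.10407 cm/s


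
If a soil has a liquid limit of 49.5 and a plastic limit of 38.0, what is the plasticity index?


Using PI = LL - PL
PI = 49.5 - 38.0
PI = 11.5


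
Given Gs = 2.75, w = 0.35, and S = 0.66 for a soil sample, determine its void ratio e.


Result: 1.4583

Derivation:
Using the relation e = Gs * w / S
e = 2.75 * 0.35 / 0.66
e = 1.4583


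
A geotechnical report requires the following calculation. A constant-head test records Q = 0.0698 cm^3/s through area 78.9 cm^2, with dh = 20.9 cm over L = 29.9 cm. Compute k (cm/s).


Compute hydraulic gradient:
i = dh / L = 20.9 / 29.9 = 0.698997
Then apply Darcy's law:
k = Q / (A * i)
k = 0.0698 / (78.9 * 0.698997)
k = 0.0698 / 55.1508
k = 0.001266 cm/s


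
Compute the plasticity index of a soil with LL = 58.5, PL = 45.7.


Using PI = LL - PL
PI = 58.5 - 45.7
PI = 12.8


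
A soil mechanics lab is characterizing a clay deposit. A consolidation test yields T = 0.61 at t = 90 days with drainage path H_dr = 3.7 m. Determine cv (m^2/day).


Result: 0.09279 m^2/day

Derivation:
Using cv = T * H_dr^2 / t
H_dr^2 = 3.7^2 = 13.69
cv = 0.61 * 13.69 / 90
cv = 0.09279 m^2/day


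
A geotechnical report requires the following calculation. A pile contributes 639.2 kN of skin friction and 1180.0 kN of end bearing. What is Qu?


Result: 1819.2 kN

Derivation:
Using Qu = Qf + Qb
Qu = 639.2 + 1180.0
Qu = 1819.2 kN


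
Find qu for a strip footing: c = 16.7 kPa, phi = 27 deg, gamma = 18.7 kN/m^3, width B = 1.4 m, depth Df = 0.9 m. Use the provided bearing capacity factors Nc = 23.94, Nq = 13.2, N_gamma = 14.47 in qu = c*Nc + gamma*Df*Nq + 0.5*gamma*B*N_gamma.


Compute qu = c*Nc + gamma*Df*Nq + 0.5*gamma*B*N_gamma
Term 1: 16.7 * 23.94 = 399.798
Term 2: 18.7 * 0.9 * 13.2 = 222.156
Term 3: 0.5 * 18.7 * 1.4 * 14.47 = 189.4123
qu = 399.798 + 222.156 + 189.4123
qu = 811.37 kPa


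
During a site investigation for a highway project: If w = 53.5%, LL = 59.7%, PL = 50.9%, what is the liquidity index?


First compute the plasticity index:
PI = LL - PL = 59.7 - 50.9 = 8.8
Then compute the liquidity index:
LI = (w - PL) / PI
LI = (53.5 - 50.9) / 8.8
LI = 0.295


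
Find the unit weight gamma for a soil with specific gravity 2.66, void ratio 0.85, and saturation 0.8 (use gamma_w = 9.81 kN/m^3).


Result: 17.711 kN/m^3

Derivation:
Using gamma = gamma_w * (Gs + S*e) / (1 + e)
Numerator: Gs + S*e = 2.66 + 0.8*0.85 = 3.34
Denominator: 1 + e = 1 + 0.85 = 1.85
gamma = 9.81 * 3.34 / 1.85
gamma = 17.711 kN/m^3


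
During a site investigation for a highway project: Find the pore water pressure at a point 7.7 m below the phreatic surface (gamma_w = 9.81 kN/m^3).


Result: 75.54 kPa

Derivation:
Using u = gamma_w * h_w
u = 9.81 * 7.7
u = 75.54 kPa


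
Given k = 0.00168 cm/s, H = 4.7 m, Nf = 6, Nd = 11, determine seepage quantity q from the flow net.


Result: 4.307e-05 m^3/s per m

Derivation:
Convert k to m/s for unit consistency with H:
k = 0.00168 cm/s = 0.00168 / 100 m/s = 1.68e-05 m/s
Using q = k * H * Nf / Nd
Nf / Nd = 6 / 11 = 0.5455
q = 1.68e-05 * 4.7 * 0.5455
q = 4.307e-05 m^3/s per m


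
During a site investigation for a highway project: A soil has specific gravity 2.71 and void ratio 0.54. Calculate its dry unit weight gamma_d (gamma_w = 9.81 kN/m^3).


Using gamma_d = Gs * gamma_w / (1 + e)
gamma_d = 2.71 * 9.81 / (1 + 0.54)
gamma_d = 2.71 * 9.81 / 1.54
gamma_d = 17.263 kN/m^3


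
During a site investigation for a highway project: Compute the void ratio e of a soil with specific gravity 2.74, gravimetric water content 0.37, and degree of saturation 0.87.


Using the relation e = Gs * w / S
e = 2.74 * 0.37 / 0.87
e = 1.1653


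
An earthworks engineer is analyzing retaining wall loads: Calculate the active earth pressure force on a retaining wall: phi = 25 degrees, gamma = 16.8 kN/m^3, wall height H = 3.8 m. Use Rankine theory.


Compute active earth pressure coefficient:
Ka = tan^2(45 - phi/2) = tan^2(32.5) = 0.405859
Compute active force:
Pa = 0.5 * Ka * gamma * H^2
Pa = 0.5 * 0.405859 * 16.8 * 3.8^2
Pa = 49.23 kN/m


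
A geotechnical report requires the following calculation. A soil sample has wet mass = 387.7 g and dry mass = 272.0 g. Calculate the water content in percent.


Using w = (m_wet - m_dry) / m_dry * 100
m_wet - m_dry = 387.7 - 272.0 = 115.7 g
w = 115.7 / 272.0 * 100
w = 42.54 %


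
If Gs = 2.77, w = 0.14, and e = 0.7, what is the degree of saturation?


Result: 0.554

Derivation:
Using S = Gs * w / e
S = 2.77 * 0.14 / 0.7
S = 0.554


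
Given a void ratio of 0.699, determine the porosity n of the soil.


Using the relation n = e / (1 + e)
n = 0.699 / (1 + 0.699)
n = 0.699 / 1.699
n = 0.4114


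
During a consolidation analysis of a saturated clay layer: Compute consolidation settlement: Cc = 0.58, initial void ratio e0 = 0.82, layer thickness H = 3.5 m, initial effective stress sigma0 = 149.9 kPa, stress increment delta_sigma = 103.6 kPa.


Result: 0.2545 m

Derivation:
Using Sc = Cc * H / (1 + e0) * log10((sigma0 + delta_sigma) / sigma0)
Stress ratio = (149.9 + 103.6) / 149.9 = 1.69113
log10(1.69113) = 0.228176
Cc * H / (1 + e0) = 0.58 * 3.5 / (1 + 0.82) = 1.11538
Sc = 1.11538 * 0.228176
Sc = 0.2545 m


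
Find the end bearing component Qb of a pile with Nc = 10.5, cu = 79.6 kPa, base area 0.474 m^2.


Using Qb = Nc * cu * Ab
Qb = 10.5 * 79.6 * 0.474
Qb = 396.17 kN


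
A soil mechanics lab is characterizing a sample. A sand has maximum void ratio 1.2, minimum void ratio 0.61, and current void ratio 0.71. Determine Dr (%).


Using Dr = (e_max - e) / (e_max - e_min) * 100
e_max - e = 1.2 - 0.71 = 0.49
e_max - e_min = 1.2 - 0.61 = 0.59
Dr = 0.49 / 0.59 * 100
Dr = 83.05 %


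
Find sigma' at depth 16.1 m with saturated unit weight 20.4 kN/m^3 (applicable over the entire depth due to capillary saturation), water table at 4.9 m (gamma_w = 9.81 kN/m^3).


Total stress = gamma_sat * depth
sigma = 20.4 * 16.1 = 328.44 kPa
Pore water pressure u = gamma_w * (depth - d_wt)
u = 9.81 * (16.1 - 4.9) = 109.872 kPa
Effective stress = sigma - u
sigma' = 328.44 - 109.872 = 218.57 kPa


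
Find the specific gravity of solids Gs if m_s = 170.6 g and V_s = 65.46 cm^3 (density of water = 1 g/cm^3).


Using Gs = m_s / (V_s * rho_w)
Since rho_w = 1 g/cm^3:
Gs = 170.6 / 65.46
Gs = 2.606


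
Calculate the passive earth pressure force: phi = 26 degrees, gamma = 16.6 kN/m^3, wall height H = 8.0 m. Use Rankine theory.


Compute passive earth pressure coefficient:
Kp = tan^2(45 + phi/2) = tan^2(58.0) = 2.561071
Compute passive force:
Pp = 0.5 * Kp * gamma * H^2
Pp = 0.5 * 2.561071 * 16.6 * 8.0^2
Pp = 1360.44 kN/m


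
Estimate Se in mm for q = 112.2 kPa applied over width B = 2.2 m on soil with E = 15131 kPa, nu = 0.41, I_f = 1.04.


Result: 14.114 mm

Derivation:
Using Se = q * B * (1 - nu^2) * I_f / E
1 - nu^2 = 1 - 0.41^2 = 0.8319
Se = 112.2 * 2.2 * 0.8319 * 1.04 / 15131
Se = 0.014114 m
Convert to mm: Se = 0.014114 * 1000 = 14.114 mm


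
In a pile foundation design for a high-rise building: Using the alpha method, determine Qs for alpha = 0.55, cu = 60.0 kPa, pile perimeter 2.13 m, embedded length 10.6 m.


Result: 745.07 kN

Derivation:
Using Qs = alpha * cu * perimeter * L
Qs = 0.55 * 60.0 * 2.13 * 10.6
Qs = 745.07 kN


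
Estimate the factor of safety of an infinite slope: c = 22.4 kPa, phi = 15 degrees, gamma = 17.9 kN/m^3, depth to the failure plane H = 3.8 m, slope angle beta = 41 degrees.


Using Fs = c / (gamma*H*sin(beta)*cos(beta)) + tan(phi)/tan(beta)
Cohesion contribution = 22.4 / (17.9*3.8*sin(41)*cos(41))
Cohesion contribution = 0.665103
Friction contribution = tan(15)/tan(41) = 0.30824
Fs = 0.665103 + 0.30824
Fs = 0.973


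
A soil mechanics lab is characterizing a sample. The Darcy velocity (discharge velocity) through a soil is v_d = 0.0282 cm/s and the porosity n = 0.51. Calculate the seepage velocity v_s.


Using v_s = v_d / n
v_s = 0.0282 / 0.51
v_s = 0.05529 cm/s


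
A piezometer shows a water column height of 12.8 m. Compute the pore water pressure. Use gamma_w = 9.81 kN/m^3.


Result: 125.57 kPa

Derivation:
Using u = gamma_w * h_w
u = 9.81 * 12.8
u = 125.57 kPa


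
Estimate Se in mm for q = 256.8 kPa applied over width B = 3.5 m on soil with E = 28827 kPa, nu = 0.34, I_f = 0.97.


Using Se = q * B * (1 - nu^2) * I_f / E
1 - nu^2 = 1 - 0.34^2 = 0.8844
Se = 256.8 * 3.5 * 0.8844 * 0.97 / 28827
Se = 0.026748 m
Convert to mm: Se = 0.026748 * 1000 = 26.748 mm


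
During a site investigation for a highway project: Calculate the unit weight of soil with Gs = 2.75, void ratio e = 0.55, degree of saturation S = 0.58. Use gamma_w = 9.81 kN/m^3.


Result: 19.424 kN/m^3

Derivation:
Using gamma = gamma_w * (Gs + S*e) / (1 + e)
Numerator: Gs + S*e = 2.75 + 0.58*0.55 = 3.069
Denominator: 1 + e = 1 + 0.55 = 1.55
gamma = 9.81 * 3.069 / 1.55
gamma = 19.424 kN/m^3


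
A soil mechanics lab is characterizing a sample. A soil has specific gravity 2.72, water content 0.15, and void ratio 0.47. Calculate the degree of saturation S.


Using S = Gs * w / e
S = 2.72 * 0.15 / 0.47
S = 0.8681


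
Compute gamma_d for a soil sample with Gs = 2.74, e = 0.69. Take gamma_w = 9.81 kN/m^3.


Result: 15.905 kN/m^3

Derivation:
Using gamma_d = Gs * gamma_w / (1 + e)
gamma_d = 2.74 * 9.81 / (1 + 0.69)
gamma_d = 2.74 * 9.81 / 1.69
gamma_d = 15.905 kN/m^3


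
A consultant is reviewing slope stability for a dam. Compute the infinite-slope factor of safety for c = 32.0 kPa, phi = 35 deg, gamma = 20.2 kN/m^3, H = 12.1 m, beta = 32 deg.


Result: 1.412

Derivation:
Using Fs = c / (gamma*H*sin(beta)*cos(beta)) + tan(phi)/tan(beta)
Cohesion contribution = 32.0 / (20.2*12.1*sin(32)*cos(32))
Cohesion contribution = 0.291329
Friction contribution = tan(35)/tan(32) = 1.12057
Fs = 0.291329 + 1.12057
Fs = 1.412


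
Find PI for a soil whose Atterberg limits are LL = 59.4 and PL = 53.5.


Using PI = LL - PL
PI = 59.4 - 53.5
PI = 5.9


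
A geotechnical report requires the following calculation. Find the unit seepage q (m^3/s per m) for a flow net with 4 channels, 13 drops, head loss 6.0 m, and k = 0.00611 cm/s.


Convert k to m/s for unit consistency with H:
k = 0.00611 cm/s = 0.00611 / 100 m/s = 6.11e-05 m/s
Using q = k * H * Nf / Nd
Nf / Nd = 4 / 13 = 0.3077
q = 6.11e-05 * 6.0 * 0.3077
q = 0.0001128 m^3/s per m


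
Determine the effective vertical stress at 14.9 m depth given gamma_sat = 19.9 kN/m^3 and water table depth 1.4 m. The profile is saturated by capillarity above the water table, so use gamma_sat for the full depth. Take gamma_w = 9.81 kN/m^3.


Result: 164.08 kPa

Derivation:
Total stress = gamma_sat * depth
sigma = 19.9 * 14.9 = 296.51 kPa
Pore water pressure u = gamma_w * (depth - d_wt)
u = 9.81 * (14.9 - 1.4) = 132.435 kPa
Effective stress = sigma - u
sigma' = 296.51 - 132.435 = 164.08 kPa


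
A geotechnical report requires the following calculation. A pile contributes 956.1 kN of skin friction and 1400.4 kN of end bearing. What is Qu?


Result: 2356.5 kN

Derivation:
Using Qu = Qf + Qb
Qu = 956.1 + 1400.4
Qu = 2356.5 kN


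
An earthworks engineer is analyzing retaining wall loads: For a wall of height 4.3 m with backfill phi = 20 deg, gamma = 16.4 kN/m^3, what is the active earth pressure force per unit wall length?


Result: 74.34 kN/m

Derivation:
Compute active earth pressure coefficient:
Ka = tan^2(45 - phi/2) = tan^2(35.0) = 0.490291
Compute active force:
Pa = 0.5 * Ka * gamma * H^2
Pa = 0.5 * 0.490291 * 16.4 * 4.3^2
Pa = 74.34 kN/m


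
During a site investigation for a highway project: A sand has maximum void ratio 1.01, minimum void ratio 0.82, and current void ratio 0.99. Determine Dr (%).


Using Dr = (e_max - e) / (e_max - e_min) * 100
e_max - e = 1.01 - 0.99 = 0.02
e_max - e_min = 1.01 - 0.82 = 0.19
Dr = 0.02 / 0.19 * 100
Dr = 10.53 %


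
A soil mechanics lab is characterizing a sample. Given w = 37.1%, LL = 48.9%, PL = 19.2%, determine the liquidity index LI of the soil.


First compute the plasticity index:
PI = LL - PL = 48.9 - 19.2 = 29.7
Then compute the liquidity index:
LI = (w - PL) / PI
LI = (37.1 - 19.2) / 29.7
LI = 0.603


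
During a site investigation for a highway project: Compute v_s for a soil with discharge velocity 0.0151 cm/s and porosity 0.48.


Using v_s = v_d / n
v_s = 0.0151 / 0.48
v_s = 0.03146 cm/s


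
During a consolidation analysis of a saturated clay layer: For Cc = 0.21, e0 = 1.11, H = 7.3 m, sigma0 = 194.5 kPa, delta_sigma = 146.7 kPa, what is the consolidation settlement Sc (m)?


Result: 0.1773 m

Derivation:
Using Sc = Cc * H / (1 + e0) * log10((sigma0 + delta_sigma) / sigma0)
Stress ratio = (194.5 + 146.7) / 194.5 = 1.75424
log10(1.75424) = 0.244089
Cc * H / (1 + e0) = 0.21 * 7.3 / (1 + 1.11) = 0.72654
Sc = 0.72654 * 0.244089
Sc = 0.1773 m


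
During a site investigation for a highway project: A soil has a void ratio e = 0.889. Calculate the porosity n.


Result: 0.4706

Derivation:
Using the relation n = e / (1 + e)
n = 0.889 / (1 + 0.889)
n = 0.889 / 1.889
n = 0.4706


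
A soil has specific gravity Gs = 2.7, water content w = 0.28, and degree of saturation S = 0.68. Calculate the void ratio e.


Using the relation e = Gs * w / S
e = 2.7 * 0.28 / 0.68
e = 1.1118


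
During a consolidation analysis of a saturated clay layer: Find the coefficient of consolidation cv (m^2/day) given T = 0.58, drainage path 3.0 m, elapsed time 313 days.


Using cv = T * H_dr^2 / t
H_dr^2 = 3.0^2 = 9.0
cv = 0.58 * 9.0 / 313
cv = 0.01668 m^2/day


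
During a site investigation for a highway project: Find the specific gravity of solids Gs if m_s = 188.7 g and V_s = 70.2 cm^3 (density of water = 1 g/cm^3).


Using Gs = m_s / (V_s * rho_w)
Since rho_w = 1 g/cm^3:
Gs = 188.7 / 70.2
Gs = 2.688


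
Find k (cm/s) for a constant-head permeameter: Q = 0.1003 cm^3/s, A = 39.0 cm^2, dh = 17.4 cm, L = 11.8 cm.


Compute hydraulic gradient:
i = dh / L = 17.4 / 11.8 = 1.47458
Then apply Darcy's law:
k = Q / (A * i)
k = 0.1003 / (39.0 * 1.47458)
k = 0.1003 / 57.5085
k = 0.001744 cm/s


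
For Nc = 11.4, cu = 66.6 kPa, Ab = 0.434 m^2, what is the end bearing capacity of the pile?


Using Qb = Nc * cu * Ab
Qb = 11.4 * 66.6 * 0.434
Qb = 329.51 kN


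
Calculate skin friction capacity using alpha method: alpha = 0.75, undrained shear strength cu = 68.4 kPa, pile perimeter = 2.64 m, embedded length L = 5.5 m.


Using Qs = alpha * cu * perimeter * L
Qs = 0.75 * 68.4 * 2.64 * 5.5
Qs = 744.88 kN


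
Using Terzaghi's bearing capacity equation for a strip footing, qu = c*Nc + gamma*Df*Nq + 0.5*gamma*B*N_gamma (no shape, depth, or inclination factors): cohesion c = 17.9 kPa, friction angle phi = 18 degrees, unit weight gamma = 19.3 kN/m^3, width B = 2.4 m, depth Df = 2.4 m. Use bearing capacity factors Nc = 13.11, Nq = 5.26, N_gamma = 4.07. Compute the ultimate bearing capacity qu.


Compute qu = c*Nc + gamma*Df*Nq + 0.5*gamma*B*N_gamma
Term 1: 17.9 * 13.11 = 234.669
Term 2: 19.3 * 2.4 * 5.26 = 243.6432
Term 3: 0.5 * 19.3 * 2.4 * 4.07 = 94.2612
qu = 234.669 + 243.6432 + 94.2612
qu = 572.57 kPa


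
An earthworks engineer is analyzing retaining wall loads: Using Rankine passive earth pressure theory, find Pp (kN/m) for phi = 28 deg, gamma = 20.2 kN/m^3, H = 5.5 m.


Result: 846.25 kN/m

Derivation:
Compute passive earth pressure coefficient:
Kp = tan^2(45 + phi/2) = tan^2(59.0) = 2.769826
Compute passive force:
Pp = 0.5 * Kp * gamma * H^2
Pp = 0.5 * 2.769826 * 20.2 * 5.5^2
Pp = 846.25 kN/m


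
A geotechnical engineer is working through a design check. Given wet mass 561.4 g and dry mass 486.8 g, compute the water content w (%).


Using w = (m_wet - m_dry) / m_dry * 100
m_wet - m_dry = 561.4 - 486.8 = 74.6 g
w = 74.6 / 486.8 * 100
w = 15.32 %


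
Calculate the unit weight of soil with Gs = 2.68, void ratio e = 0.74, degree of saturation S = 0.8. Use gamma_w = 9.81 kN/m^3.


Using gamma = gamma_w * (Gs + S*e) / (1 + e)
Numerator: Gs + S*e = 2.68 + 0.8*0.74 = 3.272
Denominator: 1 + e = 1 + 0.74 = 1.74
gamma = 9.81 * 3.272 / 1.74
gamma = 18.447 kN/m^3


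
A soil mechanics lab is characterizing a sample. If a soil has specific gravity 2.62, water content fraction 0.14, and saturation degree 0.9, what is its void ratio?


Using the relation e = Gs * w / S
e = 2.62 * 0.14 / 0.9
e = 0.4076


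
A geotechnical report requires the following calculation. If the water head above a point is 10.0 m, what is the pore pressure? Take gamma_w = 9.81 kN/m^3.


Using u = gamma_w * h_w
u = 9.81 * 10.0
u = 98.1 kPa


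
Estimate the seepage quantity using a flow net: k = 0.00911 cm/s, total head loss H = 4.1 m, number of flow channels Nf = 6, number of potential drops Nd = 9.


Result: 0.000249 m^3/s per m

Derivation:
Convert k to m/s for unit consistency with H:
k = 0.00911 cm/s = 0.00911 / 100 m/s = 9.11e-05 m/s
Using q = k * H * Nf / Nd
Nf / Nd = 6 / 9 = 0.6667
q = 9.11e-05 * 4.1 * 0.6667
q = 0.000249 m^3/s per m


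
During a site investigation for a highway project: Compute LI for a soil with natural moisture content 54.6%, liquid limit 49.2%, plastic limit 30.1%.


First compute the plasticity index:
PI = LL - PL = 49.2 - 30.1 = 19.1
Then compute the liquidity index:
LI = (w - PL) / PI
LI = (54.6 - 30.1) / 19.1
LI = 1.283


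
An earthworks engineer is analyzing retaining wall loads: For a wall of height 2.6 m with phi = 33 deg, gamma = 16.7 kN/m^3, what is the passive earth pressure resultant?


Result: 191.47 kN/m

Derivation:
Compute passive earth pressure coefficient:
Kp = tan^2(45 + phi/2) = tan^2(61.5) = 3.39212
Compute passive force:
Pp = 0.5 * Kp * gamma * H^2
Pp = 0.5 * 3.39212 * 16.7 * 2.6^2
Pp = 191.47 kN/m


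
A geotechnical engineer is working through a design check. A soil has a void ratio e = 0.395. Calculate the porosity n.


Using the relation n = e / (1 + e)
n = 0.395 / (1 + 0.395)
n = 0.395 / 1.395
n = 0.2832


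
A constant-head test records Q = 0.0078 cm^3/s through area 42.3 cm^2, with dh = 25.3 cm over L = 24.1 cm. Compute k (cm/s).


Result: 0.000176 cm/s

Derivation:
Compute hydraulic gradient:
i = dh / L = 25.3 / 24.1 = 1.04979
Then apply Darcy's law:
k = Q / (A * i)
k = 0.0078 / (42.3 * 1.04979)
k = 0.0078 / 44.4062
k = 0.000176 cm/s


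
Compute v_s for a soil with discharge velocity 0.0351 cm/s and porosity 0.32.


Result: 0.10969 cm/s

Derivation:
Using v_s = v_d / n
v_s = 0.0351 / 0.32
v_s = 0.10969 cm/s


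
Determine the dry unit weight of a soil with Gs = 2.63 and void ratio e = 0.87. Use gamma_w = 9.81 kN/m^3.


Result: 13.797 kN/m^3

Derivation:
Using gamma_d = Gs * gamma_w / (1 + e)
gamma_d = 2.63 * 9.81 / (1 + 0.87)
gamma_d = 2.63 * 9.81 / 1.87
gamma_d = 13.797 kN/m^3


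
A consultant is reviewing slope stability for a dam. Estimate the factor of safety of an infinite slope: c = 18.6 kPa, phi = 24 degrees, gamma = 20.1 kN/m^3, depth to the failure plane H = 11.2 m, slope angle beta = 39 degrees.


Result: 0.719

Derivation:
Using Fs = c / (gamma*H*sin(beta)*cos(beta)) + tan(phi)/tan(beta)
Cohesion contribution = 18.6 / (20.1*11.2*sin(39)*cos(39))
Cohesion contribution = 0.168937
Friction contribution = tan(24)/tan(39) = 0.549812
Fs = 0.168937 + 0.549812
Fs = 0.719


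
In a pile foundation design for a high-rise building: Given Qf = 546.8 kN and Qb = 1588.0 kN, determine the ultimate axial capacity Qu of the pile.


Using Qu = Qf + Qb
Qu = 546.8 + 1588.0
Qu = 2134.8 kN


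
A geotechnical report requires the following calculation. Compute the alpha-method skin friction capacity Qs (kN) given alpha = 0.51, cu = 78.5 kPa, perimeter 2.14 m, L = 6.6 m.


Using Qs = alpha * cu * perimeter * L
Qs = 0.51 * 78.5 * 2.14 * 6.6
Qs = 565.45 kN


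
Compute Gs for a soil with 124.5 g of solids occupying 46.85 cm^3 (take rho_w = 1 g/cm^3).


Using Gs = m_s / (V_s * rho_w)
Since rho_w = 1 g/cm^3:
Gs = 124.5 / 46.85
Gs = 2.657


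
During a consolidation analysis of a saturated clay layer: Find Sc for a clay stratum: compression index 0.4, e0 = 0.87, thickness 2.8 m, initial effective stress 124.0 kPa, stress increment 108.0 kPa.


Using Sc = Cc * H / (1 + e0) * log10((sigma0 + delta_sigma) / sigma0)
Stress ratio = (124.0 + 108.0) / 124.0 = 1.87097
log10(1.87097) = 0.272066
Cc * H / (1 + e0) = 0.4 * 2.8 / (1 + 0.87) = 0.59893
Sc = 0.59893 * 0.272066
Sc = 0.1629 m


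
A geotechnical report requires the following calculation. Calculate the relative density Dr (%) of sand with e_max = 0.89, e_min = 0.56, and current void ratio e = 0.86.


Using Dr = (e_max - e) / (e_max - e_min) * 100
e_max - e = 0.89 - 0.86 = 0.03
e_max - e_min = 0.89 - 0.56 = 0.33
Dr = 0.03 / 0.33 * 100
Dr = 9.09 %


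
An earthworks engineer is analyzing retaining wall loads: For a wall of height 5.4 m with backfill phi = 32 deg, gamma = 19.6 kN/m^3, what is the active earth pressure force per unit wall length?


Result: 87.8 kN/m

Derivation:
Compute active earth pressure coefficient:
Ka = tan^2(45 - phi/2) = tan^2(29.0) = 0.307259
Compute active force:
Pa = 0.5 * Ka * gamma * H^2
Pa = 0.5 * 0.307259 * 19.6 * 5.4^2
Pa = 87.8 kN/m


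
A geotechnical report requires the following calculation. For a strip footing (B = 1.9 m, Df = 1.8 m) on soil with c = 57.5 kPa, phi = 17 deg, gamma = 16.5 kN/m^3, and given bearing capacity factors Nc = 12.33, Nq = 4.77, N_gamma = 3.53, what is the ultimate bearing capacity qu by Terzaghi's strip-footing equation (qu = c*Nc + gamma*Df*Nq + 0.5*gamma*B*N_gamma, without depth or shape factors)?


Compute qu = c*Nc + gamma*Df*Nq + 0.5*gamma*B*N_gamma
Term 1: 57.5 * 12.33 = 708.975
Term 2: 16.5 * 1.8 * 4.77 = 141.669
Term 3: 0.5 * 16.5 * 1.9 * 3.53 = 55.33275
qu = 708.975 + 141.669 + 55.33275
qu = 905.98 kPa


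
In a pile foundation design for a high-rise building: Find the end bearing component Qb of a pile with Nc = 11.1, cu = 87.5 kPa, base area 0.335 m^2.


Using Qb = Nc * cu * Ab
Qb = 11.1 * 87.5 * 0.335
Qb = 325.37 kN


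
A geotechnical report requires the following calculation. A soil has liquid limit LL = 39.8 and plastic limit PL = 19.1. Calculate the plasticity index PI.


Result: 20.7

Derivation:
Using PI = LL - PL
PI = 39.8 - 19.1
PI = 20.7


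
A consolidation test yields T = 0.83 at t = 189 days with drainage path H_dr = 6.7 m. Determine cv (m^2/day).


Result: 0.19714 m^2/day

Derivation:
Using cv = T * H_dr^2 / t
H_dr^2 = 6.7^2 = 44.89
cv = 0.83 * 44.89 / 189
cv = 0.19714 m^2/day


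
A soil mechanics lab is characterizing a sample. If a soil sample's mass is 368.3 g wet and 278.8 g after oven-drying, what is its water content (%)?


Using w = (m_wet - m_dry) / m_dry * 100
m_wet - m_dry = 368.3 - 278.8 = 89.5 g
w = 89.5 / 278.8 * 100
w = 32.1 %


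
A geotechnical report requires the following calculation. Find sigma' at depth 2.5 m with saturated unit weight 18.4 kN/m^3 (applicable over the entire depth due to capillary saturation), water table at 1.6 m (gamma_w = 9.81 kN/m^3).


Total stress = gamma_sat * depth
sigma = 18.4 * 2.5 = 46.0 kPa
Pore water pressure u = gamma_w * (depth - d_wt)
u = 9.81 * (2.5 - 1.6) = 8.829 kPa
Effective stress = sigma - u
sigma' = 46.0 - 8.829 = 37.17 kPa


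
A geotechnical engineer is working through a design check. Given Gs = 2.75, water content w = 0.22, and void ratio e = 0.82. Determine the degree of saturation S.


Using S = Gs * w / e
S = 2.75 * 0.22 / 0.82
S = 0.7378


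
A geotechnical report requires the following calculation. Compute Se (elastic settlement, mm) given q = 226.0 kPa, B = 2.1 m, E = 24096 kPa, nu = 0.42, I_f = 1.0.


Using Se = q * B * (1 - nu^2) * I_f / E
1 - nu^2 = 1 - 0.42^2 = 0.8236
Se = 226.0 * 2.1 * 0.8236 * 1.0 / 24096
Se = 0.016222 m
Convert to mm: Se = 0.016222 * 1000 = 16.222 mm


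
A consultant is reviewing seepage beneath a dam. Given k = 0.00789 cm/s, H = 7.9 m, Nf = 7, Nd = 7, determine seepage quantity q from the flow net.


Convert k to m/s for unit consistency with H:
k = 0.00789 cm/s = 0.00789 / 100 m/s = 7.89e-05 m/s
Using q = k * H * Nf / Nd
Nf / Nd = 7 / 7 = 1.0
q = 7.89e-05 * 7.9 * 1.0
q = 0.0006233 m^3/s per m


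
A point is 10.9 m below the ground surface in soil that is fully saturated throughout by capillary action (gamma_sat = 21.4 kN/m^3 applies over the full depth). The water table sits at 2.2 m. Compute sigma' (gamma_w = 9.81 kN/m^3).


Result: 147.91 kPa

Derivation:
Total stress = gamma_sat * depth
sigma = 21.4 * 10.9 = 233.26 kPa
Pore water pressure u = gamma_w * (depth - d_wt)
u = 9.81 * (10.9 - 2.2) = 85.347 kPa
Effective stress = sigma - u
sigma' = 233.26 - 85.347 = 147.91 kPa


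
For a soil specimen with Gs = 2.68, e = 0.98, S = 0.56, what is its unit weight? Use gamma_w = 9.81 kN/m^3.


Result: 15.997 kN/m^3

Derivation:
Using gamma = gamma_w * (Gs + S*e) / (1 + e)
Numerator: Gs + S*e = 2.68 + 0.56*0.98 = 3.2288
Denominator: 1 + e = 1 + 0.98 = 1.98
gamma = 9.81 * 3.2288 / 1.98
gamma = 15.997 kN/m^3


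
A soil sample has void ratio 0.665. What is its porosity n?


Using the relation n = e / (1 + e)
n = 0.665 / (1 + 0.665)
n = 0.665 / 1.665
n = 0.3994


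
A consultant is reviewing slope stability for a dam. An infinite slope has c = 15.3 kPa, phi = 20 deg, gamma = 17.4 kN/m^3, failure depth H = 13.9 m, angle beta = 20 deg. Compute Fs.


Result: 1.197

Derivation:
Using Fs = c / (gamma*H*sin(beta)*cos(beta)) + tan(phi)/tan(beta)
Cohesion contribution = 15.3 / (17.4*13.9*sin(20)*cos(20))
Cohesion contribution = 0.196829
Friction contribution = tan(20)/tan(20) = 1
Fs = 0.196829 + 1
Fs = 1.197


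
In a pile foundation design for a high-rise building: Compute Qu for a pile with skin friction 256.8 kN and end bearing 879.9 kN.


Using Qu = Qf + Qb
Qu = 256.8 + 879.9
Qu = 1136.7 kN


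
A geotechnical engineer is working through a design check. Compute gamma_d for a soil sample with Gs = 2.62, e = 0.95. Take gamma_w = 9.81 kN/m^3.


Using gamma_d = Gs * gamma_w / (1 + e)
gamma_d = 2.62 * 9.81 / (1 + 0.95)
gamma_d = 2.62 * 9.81 / 1.95
gamma_d = 13.181 kN/m^3


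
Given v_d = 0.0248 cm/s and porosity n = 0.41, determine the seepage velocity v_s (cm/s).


Using v_s = v_d / n
v_s = 0.0248 / 0.41
v_s = 0.06049 cm/s


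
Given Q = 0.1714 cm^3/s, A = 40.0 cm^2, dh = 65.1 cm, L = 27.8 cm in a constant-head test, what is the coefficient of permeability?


Compute hydraulic gradient:
i = dh / L = 65.1 / 27.8 = 2.34173
Then apply Darcy's law:
k = Q / (A * i)
k = 0.1714 / (40.0 * 2.34173)
k = 0.1714 / 93.6691
k = 0.00183 cm/s


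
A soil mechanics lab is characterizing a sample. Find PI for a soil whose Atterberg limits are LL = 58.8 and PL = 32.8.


Using PI = LL - PL
PI = 58.8 - 32.8
PI = 26.0


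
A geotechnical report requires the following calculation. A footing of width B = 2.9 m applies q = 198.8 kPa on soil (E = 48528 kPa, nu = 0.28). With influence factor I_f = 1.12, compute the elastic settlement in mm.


Using Se = q * B * (1 - nu^2) * I_f / E
1 - nu^2 = 1 - 0.28^2 = 0.9216
Se = 198.8 * 2.9 * 0.9216 * 1.12 / 48528
Se = 0.012263 m
Convert to mm: Se = 0.012263 * 1000 = 12.263 mm


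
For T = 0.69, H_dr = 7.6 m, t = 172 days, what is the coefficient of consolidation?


Result: 0.23171 m^2/day

Derivation:
Using cv = T * H_dr^2 / t
H_dr^2 = 7.6^2 = 57.76
cv = 0.69 * 57.76 / 172
cv = 0.23171 m^2/day
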